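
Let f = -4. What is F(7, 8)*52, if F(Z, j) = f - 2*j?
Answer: -1040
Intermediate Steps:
F(Z, j) = -4 - 2*j
F(7, 8)*52 = (-4 - 2*8)*52 = (-4 - 16)*52 = -20*52 = -1040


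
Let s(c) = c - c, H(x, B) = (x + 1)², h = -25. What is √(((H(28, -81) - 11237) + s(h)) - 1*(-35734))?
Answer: √25338 ≈ 159.18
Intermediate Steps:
H(x, B) = (1 + x)²
s(c) = 0
√(((H(28, -81) - 11237) + s(h)) - 1*(-35734)) = √((((1 + 28)² - 11237) + 0) - 1*(-35734)) = √(((29² - 11237) + 0) + 35734) = √(((841 - 11237) + 0) + 35734) = √((-10396 + 0) + 35734) = √(-10396 + 35734) = √25338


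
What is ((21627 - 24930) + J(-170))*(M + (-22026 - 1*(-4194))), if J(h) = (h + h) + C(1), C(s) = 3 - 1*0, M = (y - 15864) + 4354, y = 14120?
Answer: 55408080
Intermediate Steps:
M = 2610 (M = (14120 - 15864) + 4354 = -1744 + 4354 = 2610)
C(s) = 3 (C(s) = 3 + 0 = 3)
J(h) = 3 + 2*h (J(h) = (h + h) + 3 = 2*h + 3 = 3 + 2*h)
((21627 - 24930) + J(-170))*(M + (-22026 - 1*(-4194))) = ((21627 - 24930) + (3 + 2*(-170)))*(2610 + (-22026 - 1*(-4194))) = (-3303 + (3 - 340))*(2610 + (-22026 + 4194)) = (-3303 - 337)*(2610 - 17832) = -3640*(-15222) = 55408080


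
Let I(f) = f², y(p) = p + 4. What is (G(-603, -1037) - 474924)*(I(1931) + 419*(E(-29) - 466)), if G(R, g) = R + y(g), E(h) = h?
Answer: -1678137415360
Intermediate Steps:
y(p) = 4 + p
G(R, g) = 4 + R + g (G(R, g) = R + (4 + g) = 4 + R + g)
(G(-603, -1037) - 474924)*(I(1931) + 419*(E(-29) - 466)) = ((4 - 603 - 1037) - 474924)*(1931² + 419*(-29 - 466)) = (-1636 - 474924)*(3728761 + 419*(-495)) = -476560*(3728761 - 207405) = -476560*3521356 = -1678137415360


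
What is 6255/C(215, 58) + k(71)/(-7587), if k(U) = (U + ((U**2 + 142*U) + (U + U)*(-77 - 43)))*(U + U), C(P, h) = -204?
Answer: 2006081/515916 ≈ 3.8884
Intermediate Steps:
k(U) = 2*U*(U**2 - 97*U) (k(U) = (U + ((U**2 + 142*U) + (2*U)*(-120)))*(2*U) = (U + ((U**2 + 142*U) - 240*U))*(2*U) = (U + (U**2 - 98*U))*(2*U) = (U**2 - 97*U)*(2*U) = 2*U*(U**2 - 97*U))
6255/C(215, 58) + k(71)/(-7587) = 6255/(-204) + (2*71**2*(-97 + 71))/(-7587) = 6255*(-1/204) + (2*5041*(-26))*(-1/7587) = -2085/68 - 262132*(-1/7587) = -2085/68 + 262132/7587 = 2006081/515916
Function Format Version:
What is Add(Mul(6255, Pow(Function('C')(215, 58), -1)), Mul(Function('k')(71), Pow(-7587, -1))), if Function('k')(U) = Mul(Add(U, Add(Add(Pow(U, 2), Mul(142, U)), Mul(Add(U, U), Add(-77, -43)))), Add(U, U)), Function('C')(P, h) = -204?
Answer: Rational(2006081, 515916) ≈ 3.8884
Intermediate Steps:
Function('k')(U) = Mul(2, U, Add(Pow(U, 2), Mul(-97, U))) (Function('k')(U) = Mul(Add(U, Add(Add(Pow(U, 2), Mul(142, U)), Mul(Mul(2, U), -120))), Mul(2, U)) = Mul(Add(U, Add(Add(Pow(U, 2), Mul(142, U)), Mul(-240, U))), Mul(2, U)) = Mul(Add(U, Add(Pow(U, 2), Mul(-98, U))), Mul(2, U)) = Mul(Add(Pow(U, 2), Mul(-97, U)), Mul(2, U)) = Mul(2, U, Add(Pow(U, 2), Mul(-97, U))))
Add(Mul(6255, Pow(Function('C')(215, 58), -1)), Mul(Function('k')(71), Pow(-7587, -1))) = Add(Mul(6255, Pow(-204, -1)), Mul(Mul(2, Pow(71, 2), Add(-97, 71)), Pow(-7587, -1))) = Add(Mul(6255, Rational(-1, 204)), Mul(Mul(2, 5041, -26), Rational(-1, 7587))) = Add(Rational(-2085, 68), Mul(-262132, Rational(-1, 7587))) = Add(Rational(-2085, 68), Rational(262132, 7587)) = Rational(2006081, 515916)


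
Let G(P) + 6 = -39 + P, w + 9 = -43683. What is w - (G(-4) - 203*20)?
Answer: -39583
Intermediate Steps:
w = -43692 (w = -9 - 43683 = -43692)
G(P) = -45 + P (G(P) = -6 + (-39 + P) = -45 + P)
w - (G(-4) - 203*20) = -43692 - ((-45 - 4) - 203*20) = -43692 - (-49 - 4060) = -43692 - 1*(-4109) = -43692 + 4109 = -39583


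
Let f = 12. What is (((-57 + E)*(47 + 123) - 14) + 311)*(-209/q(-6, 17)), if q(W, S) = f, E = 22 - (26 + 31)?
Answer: 3206687/12 ≈ 2.6722e+5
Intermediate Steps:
E = -35 (E = 22 - 1*57 = 22 - 57 = -35)
q(W, S) = 12
(((-57 + E)*(47 + 123) - 14) + 311)*(-209/q(-6, 17)) = (((-57 - 35)*(47 + 123) - 14) + 311)*(-209/12) = ((-92*170 - 14) + 311)*(-209*1/12) = ((-15640 - 14) + 311)*(-209/12) = (-15654 + 311)*(-209/12) = -15343*(-209/12) = 3206687/12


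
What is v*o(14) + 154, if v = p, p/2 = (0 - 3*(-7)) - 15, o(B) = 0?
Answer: 154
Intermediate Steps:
p = 12 (p = 2*((0 - 3*(-7)) - 15) = 2*((0 + 21) - 15) = 2*(21 - 15) = 2*6 = 12)
v = 12
v*o(14) + 154 = 12*0 + 154 = 0 + 154 = 154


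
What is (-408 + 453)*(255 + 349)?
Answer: 27180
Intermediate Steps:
(-408 + 453)*(255 + 349) = 45*604 = 27180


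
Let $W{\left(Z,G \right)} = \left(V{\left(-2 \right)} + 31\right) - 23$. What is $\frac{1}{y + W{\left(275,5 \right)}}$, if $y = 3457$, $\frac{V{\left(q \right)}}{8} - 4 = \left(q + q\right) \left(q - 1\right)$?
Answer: $\frac{1}{3593} \approx 0.00027832$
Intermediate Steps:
$V{\left(q \right)} = 32 + 16 q \left(-1 + q\right)$ ($V{\left(q \right)} = 32 + 8 \left(q + q\right) \left(q - 1\right) = 32 + 8 \cdot 2 q \left(-1 + q\right) = 32 + 16 q \left(-1 + q\right)$)
$W{\left(Z,G \right)} = 136$ ($W{\left(Z,G \right)} = \left(\left(32 - -32 + 16 \left(-2\right)^{2}\right) + 31\right) - 23 = \left(\left(32 + 32 + 16 \cdot 4\right) + 31\right) - 23 = \left(\left(32 + 32 + 64\right) + 31\right) - 23 = \left(128 + 31\right) - 23 = 159 - 23 = 136$)
$\frac{1}{y + W{\left(275,5 \right)}} = \frac{1}{3457 + 136} = \frac{1}{3593}$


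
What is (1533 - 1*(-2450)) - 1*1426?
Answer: 2557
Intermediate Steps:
(1533 - 1*(-2450)) - 1*1426 = (1533 + 2450) - 1426 = 3983 - 1426 = 2557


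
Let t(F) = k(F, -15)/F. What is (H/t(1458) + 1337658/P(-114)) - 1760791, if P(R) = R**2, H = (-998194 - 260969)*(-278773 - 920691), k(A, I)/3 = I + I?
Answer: -264979742605981687/10830 ≈ -2.4467e+13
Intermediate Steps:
k(A, I) = 6*I (k(A, I) = 3*(I + I) = 3*(2*I) = 6*I)
H = 1510320688632 (H = -1259163*(-1199464) = 1510320688632)
t(F) = -90/F (t(F) = (6*(-15))/F = -90/F)
(H/t(1458) + 1337658/P(-114)) - 1760791 = (1510320688632/((-90/1458)) + 1337658/((-114)**2)) - 1760791 = (1510320688632/((-90*1/1458)) + 1337658/12996) - 1760791 = (1510320688632/(-5/81) + 1337658*(1/12996)) - 1760791 = (1510320688632*(-81/5) + 222943/2166) - 1760791 = (-122335975779192/5 + 222943/2166) - 1760791 = -264979723536615157/10830 - 1760791 = -264979742605981687/10830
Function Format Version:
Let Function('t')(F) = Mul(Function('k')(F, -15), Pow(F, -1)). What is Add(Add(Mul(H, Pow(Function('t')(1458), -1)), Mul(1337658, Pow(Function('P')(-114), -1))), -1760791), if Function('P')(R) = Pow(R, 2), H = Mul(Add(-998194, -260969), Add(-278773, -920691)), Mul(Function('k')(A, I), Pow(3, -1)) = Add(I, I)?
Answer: Rational(-264979742605981687, 10830) ≈ -2.4467e+13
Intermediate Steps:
Function('k')(A, I) = Mul(6, I) (Function('k')(A, I) = Mul(3, Add(I, I)) = Mul(3, Mul(2, I)) = Mul(6, I))
H = 1510320688632 (H = Mul(-1259163, -1199464) = 1510320688632)
Function('t')(F) = Mul(-90, Pow(F, -1)) (Function('t')(F) = Mul(Mul(6, -15), Pow(F, -1)) = Mul(-90, Pow(F, -1)))
Add(Add(Mul(H, Pow(Function('t')(1458), -1)), Mul(1337658, Pow(Function('P')(-114), -1))), -1760791) = Add(Add(Mul(1510320688632, Pow(Mul(-90, Pow(1458, -1)), -1)), Mul(1337658, Pow(Pow(-114, 2), -1))), -1760791) = Add(Add(Mul(1510320688632, Pow(Mul(-90, Rational(1, 1458)), -1)), Mul(1337658, Pow(12996, -1))), -1760791) = Add(Add(Mul(1510320688632, Pow(Rational(-5, 81), -1)), Mul(1337658, Rational(1, 12996))), -1760791) = Add(Add(Mul(1510320688632, Rational(-81, 5)), Rational(222943, 2166)), -1760791) = Add(Add(Rational(-122335975779192, 5), Rational(222943, 2166)), -1760791) = Add(Rational(-264979723536615157, 10830), -1760791) = Rational(-264979742605981687, 10830)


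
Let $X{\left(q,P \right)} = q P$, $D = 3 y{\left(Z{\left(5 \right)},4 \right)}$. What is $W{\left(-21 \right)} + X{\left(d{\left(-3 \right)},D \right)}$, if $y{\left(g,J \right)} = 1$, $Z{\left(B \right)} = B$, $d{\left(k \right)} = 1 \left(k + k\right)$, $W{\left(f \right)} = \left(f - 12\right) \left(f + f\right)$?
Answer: $1368$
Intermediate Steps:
$W{\left(f \right)} = 2 f \left(-12 + f\right)$ ($W{\left(f \right)} = \left(-12 + f\right) 2 f = 2 f \left(-12 + f\right)$)
$d{\left(k \right)} = 2 k$ ($d{\left(k \right)} = 1 \cdot 2 k = 2 k$)
$D = 3$ ($D = 3 \cdot 1 = 3$)
$X{\left(q,P \right)} = P q$
$W{\left(-21 \right)} + X{\left(d{\left(-3 \right)},D \right)} = 2 \left(-21\right) \left(-12 - 21\right) + 3 \cdot 2 \left(-3\right) = 2 \left(-21\right) \left(-33\right) + 3 \left(-6\right) = 1386 - 18 = 1368$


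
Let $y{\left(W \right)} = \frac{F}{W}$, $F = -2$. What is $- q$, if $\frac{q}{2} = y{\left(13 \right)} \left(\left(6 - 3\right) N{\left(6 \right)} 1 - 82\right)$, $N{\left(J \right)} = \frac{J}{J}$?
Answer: $- \frac{316}{13} \approx -24.308$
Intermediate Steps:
$N{\left(J \right)} = 1$
$y{\left(W \right)} = - \frac{2}{W}$
$q = \frac{316}{13}$ ($q = 2 - \frac{2}{13} \left(\left(6 - 3\right) 1 \cdot 1 - 82\right) = 2 \left(-2\right) \frac{1}{13} \left(3 \cdot 1 \cdot 1 - 82\right) = 2 \left(- \frac{2 \left(3 \cdot 1 - 82\right)}{13}\right) = 2 \left(- \frac{2 \left(3 - 82\right)}{13}\right) = 2 \left(\left(- \frac{2}{13}\right) \left(-79\right)\right) = 2 \cdot \frac{158}{13} = \frac{316}{13} \approx 24.308$)
$- q = \left(-1\right) \frac{316}{13} = - \frac{316}{13}$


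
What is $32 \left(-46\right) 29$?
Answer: $-42688$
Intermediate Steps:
$32 \left(-46\right) 29 = \left(-1472\right) 29 = -42688$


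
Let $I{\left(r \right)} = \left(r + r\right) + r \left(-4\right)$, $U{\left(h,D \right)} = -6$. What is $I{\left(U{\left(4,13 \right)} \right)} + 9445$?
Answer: $9457$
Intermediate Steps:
$I{\left(r \right)} = - 2 r$ ($I{\left(r \right)} = 2 r - 4 r = - 2 r$)
$I{\left(U{\left(4,13 \right)} \right)} + 9445 = \left(-2\right) \left(-6\right) + 9445 = 12 + 9445 = 9457$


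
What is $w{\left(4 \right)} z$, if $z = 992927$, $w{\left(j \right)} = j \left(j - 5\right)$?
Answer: $-3971708$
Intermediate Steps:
$w{\left(j \right)} = j \left(-5 + j\right)$
$w{\left(4 \right)} z = 4 \left(-5 + 4\right) 992927 = 4 \left(-1\right) 992927 = \left(-4\right) 992927 = -3971708$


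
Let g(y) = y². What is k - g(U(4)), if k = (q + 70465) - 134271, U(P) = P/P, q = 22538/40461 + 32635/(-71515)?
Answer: -36925925699114/578713683 ≈ -63807.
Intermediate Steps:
q = 58272067/578713683 (q = 22538*(1/40461) + 32635*(-1/71515) = 22538/40461 - 6527/14303 = 58272067/578713683 ≈ 0.10069)
U(P) = 1
k = -36925346985431/578713683 (k = (58272067/578713683 + 70465) - 134271 = 40779117944662/578713683 - 134271 = -36925346985431/578713683 ≈ -63806.)
k - g(U(4)) = -36925346985431/578713683 - 1*1² = -36925346985431/578713683 - 1*1 = -36925346985431/578713683 - 1 = -36925925699114/578713683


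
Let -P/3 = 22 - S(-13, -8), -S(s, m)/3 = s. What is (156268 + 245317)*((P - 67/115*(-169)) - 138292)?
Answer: -1275947346264/23 ≈ -5.5476e+10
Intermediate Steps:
S(s, m) = -3*s
P = 51 (P = -3*(22 - (-3)*(-13)) = -3*(22 - 1*39) = -3*(22 - 39) = -3*(-17) = 51)
(156268 + 245317)*((P - 67/115*(-169)) - 138292) = (156268 + 245317)*((51 - 67/115*(-169)) - 138292) = 401585*((51 - 67*1/115*(-169)) - 138292) = 401585*((51 - 67/115*(-169)) - 138292) = 401585*((51 + 11323/115) - 138292) = 401585*(17188/115 - 138292) = 401585*(-15886392/115) = -1275947346264/23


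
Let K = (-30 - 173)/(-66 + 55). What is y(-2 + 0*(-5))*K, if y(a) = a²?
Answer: 812/11 ≈ 73.818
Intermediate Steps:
K = 203/11 (K = -203/(-11) = -203*(-1/11) = 203/11 ≈ 18.455)
y(-2 + 0*(-5))*K = (-2 + 0*(-5))²*(203/11) = (-2 + 0)²*(203/11) = (-2)²*(203/11) = 4*(203/11) = 812/11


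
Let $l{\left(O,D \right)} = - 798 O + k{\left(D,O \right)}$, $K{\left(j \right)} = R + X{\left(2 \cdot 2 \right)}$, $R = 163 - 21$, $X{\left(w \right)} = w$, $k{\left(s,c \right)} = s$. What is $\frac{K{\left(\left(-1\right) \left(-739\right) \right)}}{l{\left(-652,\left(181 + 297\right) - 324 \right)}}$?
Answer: $\frac{73}{260225} \approx 0.00028053$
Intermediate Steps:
$R = 142$ ($R = 163 - 21 = 142$)
$K{\left(j \right)} = 146$ ($K{\left(j \right)} = 142 + 2 \cdot 2 = 142 + 4 = 146$)
$l{\left(O,D \right)} = D - 798 O$ ($l{\left(O,D \right)} = - 798 O + D = D - 798 O$)
$\frac{K{\left(\left(-1\right) \left(-739\right) \right)}}{l{\left(-652,\left(181 + 297\right) - 324 \right)}} = \frac{146}{\left(\left(181 + 297\right) - 324\right) - -520296} = \frac{146}{\left(478 - 324\right) + 520296} = \frac{146}{154 + 520296} = \frac{146}{520450} = 146 \cdot \frac{1}{520450} = \frac{73}{260225}$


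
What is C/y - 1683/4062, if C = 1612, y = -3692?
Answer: -81805/96134 ≈ -0.85095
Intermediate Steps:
C/y - 1683/4062 = 1612/(-3692) - 1683/4062 = 1612*(-1/3692) - 1683*1/4062 = -31/71 - 561/1354 = -81805/96134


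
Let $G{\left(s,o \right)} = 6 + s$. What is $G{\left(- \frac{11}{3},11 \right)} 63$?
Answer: $147$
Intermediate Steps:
$G{\left(- \frac{11}{3},11 \right)} 63 = \left(6 - \frac{11}{3}\right) 63 = \frac{7}{3} \cdot 63 = 147$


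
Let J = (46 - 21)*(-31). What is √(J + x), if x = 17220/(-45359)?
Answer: I*√1595296214755/45359 ≈ 27.846*I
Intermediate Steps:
x = -17220/45359 (x = 17220*(-1/45359) = -17220/45359 ≈ -0.37964)
J = -775 (J = 25*(-31) = -775)
√(J + x) = √(-775 - 17220/45359) = √(-35170445/45359) = I*√1595296214755/45359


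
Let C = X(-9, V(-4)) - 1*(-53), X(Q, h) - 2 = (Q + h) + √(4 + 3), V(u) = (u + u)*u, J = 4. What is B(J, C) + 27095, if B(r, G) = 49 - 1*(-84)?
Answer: 27228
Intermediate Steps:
V(u) = 2*u² (V(u) = (2*u)*u = 2*u²)
X(Q, h) = 2 + Q + h + √7 (X(Q, h) = 2 + ((Q + h) + √(4 + 3)) = 2 + ((Q + h) + √7) = 2 + (Q + h + √7) = 2 + Q + h + √7)
C = 78 + √7 (C = (2 - 9 + 2*(-4)² + √7) - 1*(-53) = (2 - 9 + 2*16 + √7) + 53 = (2 - 9 + 32 + √7) + 53 = (25 + √7) + 53 = 78 + √7 ≈ 80.646)
B(r, G) = 133 (B(r, G) = 49 + 84 = 133)
B(J, C) + 27095 = 133 + 27095 = 27228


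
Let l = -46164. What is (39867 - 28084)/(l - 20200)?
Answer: -11783/66364 ≈ -0.17755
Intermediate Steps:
(39867 - 28084)/(l - 20200) = (39867 - 28084)/(-46164 - 20200) = 11783/(-66364) = 11783*(-1/66364) = -11783/66364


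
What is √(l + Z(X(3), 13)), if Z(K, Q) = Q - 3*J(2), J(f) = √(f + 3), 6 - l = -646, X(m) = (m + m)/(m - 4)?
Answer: √(665 - 3*√5) ≈ 25.657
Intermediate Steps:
X(m) = 2*m/(-4 + m) (X(m) = (2*m)/(-4 + m) = 2*m/(-4 + m))
l = 652 (l = 6 - 1*(-646) = 6 + 646 = 652)
J(f) = √(3 + f)
Z(K, Q) = Q - 3*√5 (Z(K, Q) = Q - 3*√(3 + 2) = Q - 3*√5)
√(l + Z(X(3), 13)) = √(652 + (13 - 3*√5)) = √(665 - 3*√5)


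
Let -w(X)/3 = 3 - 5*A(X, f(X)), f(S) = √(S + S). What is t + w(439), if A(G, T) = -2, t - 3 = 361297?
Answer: 361261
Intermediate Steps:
t = 361300 (t = 3 + 361297 = 361300)
f(S) = √2*√S (f(S) = √(2*S) = √2*√S)
w(X) = -39 (w(X) = -3*(3 - 5*(-2)) = -3*(3 + 10) = -3*13 = -39)
t + w(439) = 361300 - 39 = 361261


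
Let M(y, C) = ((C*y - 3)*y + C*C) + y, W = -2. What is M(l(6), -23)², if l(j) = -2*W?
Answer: 23409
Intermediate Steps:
l(j) = 4 (l(j) = -2*(-2) = 4)
M(y, C) = y + C² + y*(-3 + C*y) (M(y, C) = ((-3 + C*y)*y + C²) + y = (y*(-3 + C*y) + C²) + y = (C² + y*(-3 + C*y)) + y = y + C² + y*(-3 + C*y))
M(l(6), -23)² = ((-23)² - 2*4 - 23*4²)² = (529 - 8 - 23*16)² = (529 - 8 - 368)² = 153² = 23409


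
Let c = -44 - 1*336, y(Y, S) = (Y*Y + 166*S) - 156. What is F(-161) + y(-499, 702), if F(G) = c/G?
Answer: 58826077/161 ≈ 3.6538e+5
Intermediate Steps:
y(Y, S) = -156 + Y**2 + 166*S (y(Y, S) = (Y**2 + 166*S) - 156 = -156 + Y**2 + 166*S)
c = -380 (c = -44 - 336 = -380)
F(G) = -380/G
F(-161) + y(-499, 702) = -380/(-161) + (-156 + (-499)**2 + 166*702) = -380*(-1/161) + (-156 + 249001 + 116532) = 380/161 + 365377 = 58826077/161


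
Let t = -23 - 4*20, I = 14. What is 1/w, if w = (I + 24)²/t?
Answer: -103/1444 ≈ -0.071330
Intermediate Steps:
t = -103 (t = -23 - 80 = -103)
w = -1444/103 (w = (14 + 24)²/(-103) = 38²*(-1/103) = 1444*(-1/103) = -1444/103 ≈ -14.019)
1/w = 1/(-1444/103) = -103/1444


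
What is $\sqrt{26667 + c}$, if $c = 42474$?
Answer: $\sqrt{69141} \approx 262.95$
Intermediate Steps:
$\sqrt{26667 + c} = \sqrt{26667 + 42474} = \sqrt{69141}$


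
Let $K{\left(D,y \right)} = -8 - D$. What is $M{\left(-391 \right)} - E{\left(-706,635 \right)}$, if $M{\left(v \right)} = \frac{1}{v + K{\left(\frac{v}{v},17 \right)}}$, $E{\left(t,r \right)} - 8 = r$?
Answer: $- \frac{257201}{400} \approx -643.0$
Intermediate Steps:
$E{\left(t,r \right)} = 8 + r$
$M{\left(v \right)} = \frac{1}{-9 + v}$ ($M{\left(v \right)} = \frac{1}{v - \left(8 + \frac{v}{v}\right)} = \frac{1}{v - 9} = \frac{1}{-9 + v}$)
$M{\left(-391 \right)} - E{\left(-706,635 \right)} = \frac{1}{-9 - 391} - \left(8 + 635\right) = \frac{1}{-400} - 643 = - \frac{1}{400} - 643 = - \frac{257201}{400}$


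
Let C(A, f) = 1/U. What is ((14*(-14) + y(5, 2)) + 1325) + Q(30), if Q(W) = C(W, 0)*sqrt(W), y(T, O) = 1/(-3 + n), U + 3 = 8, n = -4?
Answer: 7902/7 + sqrt(30)/5 ≈ 1130.0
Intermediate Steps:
U = 5 (U = -3 + 8 = 5)
C(A, f) = 1/5
y(T, O) = -1/7 (y(T, O) = 1/(-3 - 4) = 1/(-7) = -1/7)
Q(W) = sqrt(W)/5
((14*(-14) + y(5, 2)) + 1325) + Q(30) = ((14*(-14) - 1/7) + 1325) + sqrt(30)/5 = ((-196 - 1/7) + 1325) + sqrt(30)/5 = (-1373/7 + 1325) + sqrt(30)/5 = 7902/7 + sqrt(30)/5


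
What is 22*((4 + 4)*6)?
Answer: 1056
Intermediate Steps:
22*((4 + 4)*6) = 22*(8*6) = 22*48 = 1056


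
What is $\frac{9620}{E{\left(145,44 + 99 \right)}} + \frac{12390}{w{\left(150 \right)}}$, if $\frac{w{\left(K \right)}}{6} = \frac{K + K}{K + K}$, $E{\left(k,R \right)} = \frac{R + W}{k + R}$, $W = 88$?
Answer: $\frac{1082525}{77} \approx 14059.0$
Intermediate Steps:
$E{\left(k,R \right)} = \frac{88 + R}{R + k}$ ($E{\left(k,R \right)} = \frac{R + 88}{k + R} = \frac{88 + R}{R + k}$)
$w{\left(K \right)} = 6$ ($w{\left(K \right)} = 6 \frac{K + K}{K + K} = 6 \frac{2 K}{2 K} = 6 \cdot 2 K \frac{1}{2 K} = 6 \cdot 1 = 6$)
$\frac{9620}{E{\left(145,44 + 99 \right)}} + \frac{12390}{w{\left(150 \right)}} = \frac{9620}{\frac{1}{\left(44 + 99\right) + 145} \left(88 + \left(44 + 99\right)\right)} + \frac{12390}{6} = \frac{9620}{\frac{1}{143 + 145} \left(88 + 143\right)} + 12390 \cdot \frac{1}{6} = \frac{9620}{\frac{1}{288} \cdot 231} + 2065 = \frac{9620}{\frac{77}{96}} + 2065 = 9620 \cdot \frac{96}{77} + 2065 = \frac{923520}{77} + 2065 = \frac{1082525}{77}$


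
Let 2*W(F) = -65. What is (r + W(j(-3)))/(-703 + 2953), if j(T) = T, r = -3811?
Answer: -7687/4500 ≈ -1.7082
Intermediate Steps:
W(F) = -65/2 (W(F) = (½)*(-65) = -65/2)
(r + W(j(-3)))/(-703 + 2953) = (-3811 - 65/2)/(-703 + 2953) = -7687/2/2250 = -7687/2*1/2250 = -7687/4500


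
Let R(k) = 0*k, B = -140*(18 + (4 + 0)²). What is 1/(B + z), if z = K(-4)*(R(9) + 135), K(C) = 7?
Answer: -1/3815 ≈ -0.00026212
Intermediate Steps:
B = -4760 (B = -140*(18 + 4²) = -140*(18 + 16) = -140*34 = -4760)
R(k) = 0
z = 945 (z = 7*(0 + 135) = 7*135 = 945)
1/(B + z) = 1/(-4760 + 945) = 1/(-3815) = -1/3815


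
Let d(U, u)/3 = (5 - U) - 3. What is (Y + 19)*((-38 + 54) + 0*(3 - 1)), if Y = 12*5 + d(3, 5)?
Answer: 1216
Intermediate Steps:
d(U, u) = 6 - 3*U (d(U, u) = 3*((5 - U) - 3) = 3*(2 - U) = 6 - 3*U)
Y = 57 (Y = 12*5 + (6 - 3*3) = 60 + (6 - 9) = 60 - 3 = 57)
(Y + 19)*((-38 + 54) + 0*(3 - 1)) = (57 + 19)*((-38 + 54) + 0*(3 - 1)) = 76*(16 + 0*2) = 76*(16 + 0) = 76*16 = 1216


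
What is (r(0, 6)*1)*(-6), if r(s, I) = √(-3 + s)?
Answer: -6*I*√3 ≈ -10.392*I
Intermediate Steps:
(r(0, 6)*1)*(-6) = (√(-3 + 0)*1)*(-6) = (√(-3)*1)*(-6) = ((I*√3)*1)*(-6) = (I*√3)*(-6) = -6*I*√3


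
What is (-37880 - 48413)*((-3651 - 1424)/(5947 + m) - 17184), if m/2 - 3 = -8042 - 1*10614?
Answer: 46500534684433/31359 ≈ 1.4828e+9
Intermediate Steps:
m = -37306 (m = 6 + 2*(-8042 - 1*10614) = 6 + 2*(-8042 - 10614) = 6 + 2*(-18656) = 6 - 37312 = -37306)
(-37880 - 48413)*((-3651 - 1424)/(5947 + m) - 17184) = (-37880 - 48413)*((-3651 - 1424)/(5947 - 37306) - 17184) = -86293*(-5075/(-31359) - 17184) = -86293*(-5075*(-1/31359) - 17184) = -86293*(5075/31359 - 17184) = -86293*(-538867981/31359) = 46500534684433/31359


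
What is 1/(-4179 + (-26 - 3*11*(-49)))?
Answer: -1/2588 ≈ -0.00038640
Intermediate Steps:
1/(-4179 + (-26 - 3*11*(-49))) = 1/(-4179 + (-26 - 33*(-49))) = 1/(-4179 + (-26 + 1617)) = 1/(-4179 + 1591) = 1/(-2588) = -1/2588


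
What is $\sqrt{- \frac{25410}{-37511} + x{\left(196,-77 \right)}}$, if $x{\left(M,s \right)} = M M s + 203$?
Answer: $\frac{3 i \sqrt{462431849435311}}{37511} \approx 1719.8 i$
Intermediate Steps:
$x{\left(M,s \right)} = 203 + s M^{2}$ ($x{\left(M,s \right)} = M^{2} s + 203 = s M^{2} + 203 = 203 + s M^{2}$)
$\sqrt{- \frac{25410}{-37511} + x{\left(196,-77 \right)}} = \sqrt{- \frac{25410}{-37511} + \left(203 - 77 \cdot 196^{2}\right)} = \sqrt{\left(-25410\right) \left(- \frac{1}{37511}\right) + \left(203 - 2958032\right)} = \sqrt{\frac{25410}{37511} + \left(203 - 2958032\right)} = \sqrt{\frac{25410}{37511} - 2957829} = \sqrt{- \frac{110951098209}{37511}} = \frac{3 i \sqrt{462431849435311}}{37511}$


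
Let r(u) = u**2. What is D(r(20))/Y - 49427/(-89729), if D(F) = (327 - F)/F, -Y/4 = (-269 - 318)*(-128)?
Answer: 5942001865417/10787005030400 ≈ 0.55085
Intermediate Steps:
Y = -300544 (Y = -4*(-269 - 318)*(-128) = -(-2348)*(-128) = -4*75136 = -300544)
D(F) = (327 - F)/F
D(r(20))/Y - 49427/(-89729) = ((327 - 1*20**2)/(20**2))/(-300544) - 49427/(-89729) = ((327 - 1*400)/400)*(-1/300544) - 49427*(-1/89729) = ((327 - 400)/400)*(-1/300544) + 49427/89729 = ((1/400)*(-73))*(-1/300544) + 49427/89729 = -73/400*(-1/300544) + 49427/89729 = 73/120217600 + 49427/89729 = 5942001865417/10787005030400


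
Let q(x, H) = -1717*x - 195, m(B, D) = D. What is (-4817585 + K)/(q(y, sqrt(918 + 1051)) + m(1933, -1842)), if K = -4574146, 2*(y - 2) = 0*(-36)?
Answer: 9391731/5471 ≈ 1716.6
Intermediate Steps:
y = 2 (y = 2 + (0*(-36))/2 = 2 + (1/2)*0 = 2 + 0 = 2)
q(x, H) = -195 - 1717*x
(-4817585 + K)/(q(y, sqrt(918 + 1051)) + m(1933, -1842)) = (-4817585 - 4574146)/((-195 - 1717*2) - 1842) = -9391731/((-195 - 3434) - 1842) = -9391731/(-3629 - 1842) = -9391731/(-5471) = -9391731*(-1/5471) = 9391731/5471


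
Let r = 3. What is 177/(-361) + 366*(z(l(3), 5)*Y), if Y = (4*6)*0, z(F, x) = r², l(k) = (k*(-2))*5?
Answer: -177/361 ≈ -0.49030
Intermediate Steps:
l(k) = -10*k (l(k) = -2*k*5 = -10*k)
z(F, x) = 9 (z(F, x) = 3² = 9)
Y = 0 (Y = 24*0 = 0)
177/(-361) + 366*(z(l(3), 5)*Y) = 177/(-361) + 366*(9*0) = 177*(-1/361) + 366*0 = -177/361 + 0 = -177/361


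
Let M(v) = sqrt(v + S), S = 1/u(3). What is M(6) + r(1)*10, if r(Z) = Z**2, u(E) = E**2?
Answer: 10 + sqrt(55)/3 ≈ 12.472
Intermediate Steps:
S = 1/9 (S = 1/(3**2) = 1/9 ≈ 0.11111)
M(v) = sqrt(1/9 + v) (M(v) = sqrt(v + 1/9) = sqrt(1/9 + v))
M(6) + r(1)*10 = sqrt(1 + 9*6)/3 + 1**2*10 = sqrt(1 + 54)/3 + 1*10 = sqrt(55)/3 + 10 = 10 + sqrt(55)/3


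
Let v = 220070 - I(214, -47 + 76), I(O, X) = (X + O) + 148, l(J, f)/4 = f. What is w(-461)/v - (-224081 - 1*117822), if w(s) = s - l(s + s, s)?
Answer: 75108910520/219679 ≈ 3.4190e+5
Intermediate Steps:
l(J, f) = 4*f
I(O, X) = 148 + O + X (I(O, X) = (O + X) + 148 = 148 + O + X)
w(s) = -3*s (w(s) = s - 4*s = -3*s)
v = 219679 (v = 220070 - (148 + 214 + (-47 + 76)) = 220070 - (148 + 214 + 29) = 220070 - 1*391 = 220070 - 391 = 219679)
w(-461)/v - (-224081 - 1*117822) = -3*(-461)/219679 - (-224081 - 1*117822) = 1383*(1/219679) - (-224081 - 117822) = 1383/219679 - 1*(-341903) = 1383/219679 + 341903 = 75108910520/219679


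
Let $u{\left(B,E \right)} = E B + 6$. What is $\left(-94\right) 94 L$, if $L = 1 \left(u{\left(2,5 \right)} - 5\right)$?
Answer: $-97196$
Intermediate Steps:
$u{\left(B,E \right)} = 6 + B E$ ($u{\left(B,E \right)} = B E + 6 = 6 + B E$)
$L = 11$ ($L = 1 \left(\left(6 + 2 \cdot 5\right) - 5\right) = 1 \left(\left(6 + 10\right) - 5\right) = 1 \left(16 - 5\right) = 1 \cdot 11 = 11$)
$\left(-94\right) 94 L = \left(-94\right) 94 \cdot 11 = \left(-8836\right) 11 = -97196$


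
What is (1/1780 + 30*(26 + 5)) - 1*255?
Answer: 1201501/1780 ≈ 675.00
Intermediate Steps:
(1/1780 + 30*(26 + 5)) - 1*255 = (1/1780 + 30*31) - 255 = (1/1780 + 930) - 255 = 1655401/1780 - 255 = 1201501/1780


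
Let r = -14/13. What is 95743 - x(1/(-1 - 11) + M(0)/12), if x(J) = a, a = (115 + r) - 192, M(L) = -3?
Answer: 1245674/13 ≈ 95821.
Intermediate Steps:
r = -14/13 (r = -14*1/13 = -14/13 ≈ -1.0769)
a = -1015/13 (a = (115 - 14/13) - 192 = 1481/13 - 192 = -1015/13 ≈ -78.077)
x(J) = -1015/13
95743 - x(1/(-1 - 11) + M(0)/12) = 95743 - 1*(-1015/13) = 95743 + 1015/13 = 1245674/13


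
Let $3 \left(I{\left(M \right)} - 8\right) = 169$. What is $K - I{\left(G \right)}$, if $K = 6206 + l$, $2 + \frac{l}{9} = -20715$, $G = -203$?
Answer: $- \frac{540934}{3} \approx -1.8031 \cdot 10^{5}$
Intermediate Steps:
$I{\left(M \right)} = \frac{193}{3}$ ($I{\left(M \right)} = 8 + \frac{1}{3} \cdot 169 = 8 + \frac{169}{3} = \frac{193}{3}$)
$l = -186453$ ($l = -18 + 9 \left(-20715\right) = -18 - 186435 = -186453$)
$K = -180247$ ($K = 6206 - 186453 = -180247$)
$K - I{\left(G \right)} = -180247 - \frac{193}{3} = - \frac{540934}{3}$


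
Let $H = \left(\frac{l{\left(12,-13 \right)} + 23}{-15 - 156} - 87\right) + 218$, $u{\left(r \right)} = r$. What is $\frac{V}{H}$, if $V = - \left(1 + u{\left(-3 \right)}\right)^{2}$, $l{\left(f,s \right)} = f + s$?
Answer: $- \frac{684}{22379} \approx -0.030564$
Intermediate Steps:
$H = \frac{22379}{171}$ ($H = \left(\frac{\left(12 - 13\right) + 23}{-15 - 156} - 87\right) + 218 = \left(\frac{-1 + 23}{-171} - 87\right) + 218 = \left(22 \left(- \frac{1}{171}\right) - 87\right) + 218 = \left(- \frac{22}{171} - 87\right) + 218 = - \frac{14899}{171} + 218 = \frac{22379}{171} \approx 130.87$)
$V = -4$ ($V = - \left(1 - 3\right)^{2} = - \left(-2\right)^{2} = \left(-1\right) 4 = -4$)
$\frac{V}{H} = - \frac{4}{\frac{22379}{171}} = \left(-4\right) \frac{171}{22379} = - \frac{684}{22379}$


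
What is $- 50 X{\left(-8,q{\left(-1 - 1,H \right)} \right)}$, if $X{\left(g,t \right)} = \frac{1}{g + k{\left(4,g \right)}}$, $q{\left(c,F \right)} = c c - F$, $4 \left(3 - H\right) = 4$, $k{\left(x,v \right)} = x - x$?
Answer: $\frac{25}{4} \approx 6.25$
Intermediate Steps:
$k{\left(x,v \right)} = 0$
$H = 2$ ($H = 3 - 1 = 2$)
$q{\left(c,F \right)} = c^{2} - F$
$X{\left(g,t \right)} = \frac{1}{g}$ ($X{\left(g,t \right)} = \frac{1}{g + 0} = \frac{1}{g}$)
$- 50 X{\left(-8,q{\left(-1 - 1,H \right)} \right)} = - \frac{50}{-8} = \left(-50\right) \left(- \frac{1}{8}\right) = \frac{25}{4}$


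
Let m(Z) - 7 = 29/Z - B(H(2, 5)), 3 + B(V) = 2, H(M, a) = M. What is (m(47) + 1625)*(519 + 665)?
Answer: 90907520/47 ≈ 1.9342e+6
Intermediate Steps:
B(V) = -1 (B(V) = -3 + 2 = -1)
m(Z) = 8 + 29/Z (m(Z) = 7 + (29/Z - 1*(-1)) = 7 + (29/Z + 1) = 7 + (1 + 29/Z) = 8 + 29/Z)
(m(47) + 1625)*(519 + 665) = ((8 + 29/47) + 1625)*(519 + 665) = ((8 + 29*(1/47)) + 1625)*1184 = ((8 + 29/47) + 1625)*1184 = (405/47 + 1625)*1184 = (76780/47)*1184 = 90907520/47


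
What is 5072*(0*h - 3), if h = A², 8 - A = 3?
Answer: -15216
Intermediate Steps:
A = 5 (A = 8 - 1*3 = 8 - 3 = 5)
h = 25 (h = 5² = 25)
5072*(0*h - 3) = 5072*(0*25 - 3) = 5072*(0 - 3) = 5072*(-3) = -15216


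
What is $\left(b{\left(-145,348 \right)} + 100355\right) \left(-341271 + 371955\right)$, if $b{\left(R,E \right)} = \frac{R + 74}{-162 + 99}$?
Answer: $\frac{64665875408}{21} \approx 3.0793 \cdot 10^{9}$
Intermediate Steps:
$b{\left(R,E \right)} = - \frac{74}{63} - \frac{R}{63}$ ($b{\left(R,E \right)} = \frac{74 + R}{-63} = \left(74 + R\right) \left(- \frac{1}{63}\right) = - \frac{74}{63} - \frac{R}{63}$)
$\left(b{\left(-145,348 \right)} + 100355\right) \left(-341271 + 371955\right) = \left(\left(- \frac{74}{63} - - \frac{145}{63}\right) + 100355\right) \left(-341271 + 371955\right) = \left(\left(- \frac{74}{63} + \frac{145}{63}\right) + 100355\right) 30684 = \left(\frac{71}{63} + 100355\right) 30684 = \frac{6322436}{63} \cdot 30684 = \frac{64665875408}{21}$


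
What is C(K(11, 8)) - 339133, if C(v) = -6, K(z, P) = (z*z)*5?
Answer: -339139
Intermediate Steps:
K(z, P) = 5*z**2 (K(z, P) = z**2*5 = 5*z**2)
C(K(11, 8)) - 339133 = -6 - 339133 = -339139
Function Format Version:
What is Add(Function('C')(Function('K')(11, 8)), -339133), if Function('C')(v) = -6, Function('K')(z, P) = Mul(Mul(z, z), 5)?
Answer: -339139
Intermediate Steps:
Function('K')(z, P) = Mul(5, Pow(z, 2)) (Function('K')(z, P) = Mul(Pow(z, 2), 5) = Mul(5, Pow(z, 2)))
Add(Function('C')(Function('K')(11, 8)), -339133) = Add(-6, -339133) = -339139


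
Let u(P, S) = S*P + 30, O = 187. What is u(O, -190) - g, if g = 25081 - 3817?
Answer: -56764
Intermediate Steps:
u(P, S) = 30 + P*S (u(P, S) = P*S + 30 = 30 + P*S)
g = 21264
u(O, -190) - g = (30 + 187*(-190)) - 1*21264 = (30 - 35530) - 21264 = -35500 - 21264 = -56764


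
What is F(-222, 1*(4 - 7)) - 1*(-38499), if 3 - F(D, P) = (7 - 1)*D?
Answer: 39834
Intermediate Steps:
F(D, P) = 3 - 6*D (F(D, P) = 3 - (7 - 1)*D = 3 - 6*D)
F(-222, 1*(4 - 7)) - 1*(-38499) = (3 - 6*(-222)) - 1*(-38499) = (3 + 1332) + 38499 = 1335 + 38499 = 39834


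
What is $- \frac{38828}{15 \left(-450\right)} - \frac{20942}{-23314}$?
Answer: $\frac{261648623}{39342375} \approx 6.6506$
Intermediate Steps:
$- \frac{38828}{15 \left(-450\right)} - \frac{20942}{-23314} = - \frac{38828}{-6750} - - \frac{10471}{11657} = \left(-38828\right) \left(- \frac{1}{6750}\right) + \frac{10471}{11657} = \frac{19414}{3375} + \frac{10471}{11657} = \frac{261648623}{39342375}$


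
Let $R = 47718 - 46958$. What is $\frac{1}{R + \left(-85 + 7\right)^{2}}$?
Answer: $\frac{1}{6844} \approx 0.00014611$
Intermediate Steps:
$R = 760$ ($R = 47718 - 46958 = 760$)
$\frac{1}{R + \left(-85 + 7\right)^{2}} = \frac{1}{760 + \left(-85 + 7\right)^{2}} = \frac{1}{760 + \left(-78\right)^{2}} = \frac{1}{760 + 6084} = \frac{1}{6844}$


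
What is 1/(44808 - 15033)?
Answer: 1/29775 ≈ 3.3585e-5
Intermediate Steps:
1/(44808 - 15033) = 1/29775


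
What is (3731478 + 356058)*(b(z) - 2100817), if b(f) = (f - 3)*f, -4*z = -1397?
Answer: -8092868329917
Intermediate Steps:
z = 1397/4 (z = -¼*(-1397) = 1397/4 ≈ 349.25)
b(f) = f*(-3 + f) (b(f) = (-3 + f)*f = f*(-3 + f))
(3731478 + 356058)*(b(z) - 2100817) = (3731478 + 356058)*(1397*(-3 + 1397/4)/4 - 2100817) = 4087536*((1397/4)*(1385/4) - 2100817) = 4087536*(1934845/16 - 2100817) = 4087536*(-31678227/16) = -8092868329917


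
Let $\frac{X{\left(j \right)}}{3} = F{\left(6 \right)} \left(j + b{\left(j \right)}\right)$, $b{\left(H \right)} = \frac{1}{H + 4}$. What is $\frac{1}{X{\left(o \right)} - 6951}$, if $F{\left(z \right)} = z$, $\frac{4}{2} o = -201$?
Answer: $- \frac{193}{1690716} \approx -0.00011415$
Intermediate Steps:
$o = - \frac{201}{2}$ ($o = \frac{1}{2} \left(-201\right) = - \frac{201}{2} \approx -100.5$)
$b{\left(H \right)} = \frac{1}{4 + H}$
$X{\left(j \right)} = 18 j + \frac{18}{4 + j}$ ($X{\left(j \right)} = 3 \cdot 6 \left(j + \frac{1}{4 + j}\right) = 3 \left(6 j + \frac{6}{4 + j}\right) = 18 j + \frac{18}{4 + j}$)
$\frac{1}{X{\left(o \right)} - 6951} = \frac{1}{\frac{18 \left(1 - \frac{201 \left(4 - \frac{201}{2}\right)}{2}\right)}{4 - \frac{201}{2}} - 6951} = \frac{1}{\frac{18 \left(1 - - \frac{38793}{4}\right)}{- \frac{193}{2}} - 6951} = \frac{1}{18 \left(- \frac{2}{193}\right) \left(1 + \frac{38793}{4}\right) - 6951} = \frac{1}{18 \left(- \frac{2}{193}\right) \frac{38797}{4} - 6951} = \frac{1}{- \frac{349173}{193} - 6951} = \frac{1}{- \frac{1690716}{193}} = - \frac{193}{1690716}$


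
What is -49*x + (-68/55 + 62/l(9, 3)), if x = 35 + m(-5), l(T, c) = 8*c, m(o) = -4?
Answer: -1001651/660 ≈ -1517.7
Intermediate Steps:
x = 31 (x = 35 - 4 = 31)
-49*x + (-68/55 + 62/l(9, 3)) = -49*31 + (-68/55 + 62/((8*3))) = -1519 + (-68*1/55 + 62/24) = -1519 + (-68/55 + 62*(1/24)) = -1519 + (-68/55 + 31/12) = -1519 + 889/660 = -1001651/660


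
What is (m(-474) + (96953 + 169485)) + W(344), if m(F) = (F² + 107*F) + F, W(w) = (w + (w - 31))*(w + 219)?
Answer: 809813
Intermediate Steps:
W(w) = (-31 + 2*w)*(219 + w) (W(w) = (w + (-31 + w))*(219 + w) = (-31 + 2*w)*(219 + w))
m(F) = F² + 108*F
(m(-474) + (96953 + 169485)) + W(344) = (-474*(108 - 474) + (96953 + 169485)) + (-6789 + 2*344² + 407*344) = (-474*(-366) + 266438) + (-6789 + 2*118336 + 140008) = (173484 + 266438) + (-6789 + 236672 + 140008) = 439922 + 369891 = 809813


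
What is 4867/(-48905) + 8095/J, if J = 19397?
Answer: 301480776/948610285 ≈ 0.31781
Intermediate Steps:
4867/(-48905) + 8095/J = 4867/(-48905) + 8095/19397 = 4867*(-1/48905) + 8095*(1/19397) = -4867/48905 + 8095/19397 = 301480776/948610285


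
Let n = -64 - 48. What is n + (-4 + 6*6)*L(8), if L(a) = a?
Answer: 144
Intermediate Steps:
n = -112
n + (-4 + 6*6)*L(8) = -112 + (-4 + 6*6)*8 = -112 + (-4 + 36)*8 = -112 + 32*8 = -112 + 256 = 144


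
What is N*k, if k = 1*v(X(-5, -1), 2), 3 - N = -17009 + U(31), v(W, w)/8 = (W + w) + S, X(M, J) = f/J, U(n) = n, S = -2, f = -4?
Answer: 543392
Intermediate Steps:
X(M, J) = -4/J
v(W, w) = -16 + 8*W + 8*w (v(W, w) = 8*((W + w) - 2) = 8*(-2 + W + w) = -16 + 8*W + 8*w)
N = 16981 (N = 3 - (-17009 + 31) = 3 - 1*(-16978) = 3 + 16978 = 16981)
k = 32 (k = 1*(-16 + 8*(-4/(-1)) + 8*2) = 1*(-16 + 8*(-4*(-1)) + 16) = 1*(-16 + 8*4 + 16) = 1*(-16 + 32 + 16) = 1*32 = 32)
N*k = 16981*32 = 543392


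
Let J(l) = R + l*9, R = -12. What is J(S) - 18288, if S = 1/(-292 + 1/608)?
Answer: -3248895972/177535 ≈ -18300.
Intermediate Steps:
S = -608/177535 (S = 1/(-292 + 1/608) = 1/(-177535/608) = -608/177535 ≈ -0.0034247)
J(l) = -12 + 9*l (J(l) = -12 + l*9 = -12 + 9*l)
J(S) - 18288 = (-12 + 9*(-608/177535)) - 18288 = (-12 - 5472/177535) - 18288 = -2135892/177535 - 18288 = -3248895972/177535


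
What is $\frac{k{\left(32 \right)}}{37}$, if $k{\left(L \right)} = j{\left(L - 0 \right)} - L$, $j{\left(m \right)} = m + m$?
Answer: $\frac{32}{37} \approx 0.86486$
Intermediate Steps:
$j{\left(m \right)} = 2 m$
$k{\left(L \right)} = L$ ($k{\left(L \right)} = 2 \left(L - 0\right) - L = 2 \left(L + 0\right) - L = 2 L - L = L$)
$\frac{k{\left(32 \right)}}{37} = \frac{32}{37}$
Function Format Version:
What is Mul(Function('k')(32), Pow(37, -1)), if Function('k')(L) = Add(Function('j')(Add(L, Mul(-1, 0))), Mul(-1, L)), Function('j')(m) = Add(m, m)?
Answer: Rational(32, 37) ≈ 0.86486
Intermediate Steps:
Function('j')(m) = Mul(2, m)
Function('k')(L) = L (Function('k')(L) = Add(Mul(2, Add(L, Mul(-1, 0))), Mul(-1, L)) = Add(Mul(2, Add(L, 0)), Mul(-1, L)) = Add(Mul(2, L), Mul(-1, L)) = L)
Mul(Function('k')(32), Pow(37, -1)) = Mul(32, Pow(37, -1)) = Mul(32, Rational(1, 37)) = Rational(32, 37)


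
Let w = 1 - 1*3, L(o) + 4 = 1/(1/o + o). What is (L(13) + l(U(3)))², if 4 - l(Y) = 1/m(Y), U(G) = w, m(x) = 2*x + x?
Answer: 3844/65025 ≈ 0.059116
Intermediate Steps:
m(x) = 3*x
L(o) = -4 + 1/(o + 1/o) (L(o) = -4 + 1/(1/o + o) = -4 + 1/(o + 1/o))
w = -2 (w = 1 - 3 = -2)
U(G) = -2
l(Y) = 4 - 1/(3*Y)
(L(13) + l(U(3)))² = ((-4 + 13 - 4*13²)/(1 + 13²) + (4 - ⅓/(-2)))² = ((-4 + 13 - 4*169)/(1 + 169) + (4 - ⅓*(-½)))² = ((-4 + 13 - 676)/170 + (4 + ⅙))² = ((1/170)*(-667) + 25/6)² = (-667/170 + 25/6)² = (62/255)² = 3844/65025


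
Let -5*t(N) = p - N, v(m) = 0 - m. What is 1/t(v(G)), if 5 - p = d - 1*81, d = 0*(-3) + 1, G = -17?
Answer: -5/68 ≈ -0.073529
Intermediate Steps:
d = 1 (d = 0 + 1 = 1)
p = 85 (p = 5 - (1 - 1*81) = 5 - (1 - 81) = 5 - 1*(-80) = 5 + 80 = 85)
v(m) = -m
t(N) = -17 + N/5 (t(N) = -(85 - N)/5 = -17 + N/5)
1/t(v(G)) = 1/(-17 + (-1*(-17))/5) = 1/(-17 + (⅕)*17) = 1/(-17 + 17/5) = 1/(-68/5) = -5/68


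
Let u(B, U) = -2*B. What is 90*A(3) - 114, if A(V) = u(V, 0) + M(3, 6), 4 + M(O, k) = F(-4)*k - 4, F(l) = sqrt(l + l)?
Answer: -1374 + 1080*I*sqrt(2) ≈ -1374.0 + 1527.4*I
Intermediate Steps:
F(l) = sqrt(2)*sqrt(l) (F(l) = sqrt(2*l) = sqrt(2)*sqrt(l))
M(O, k) = -8 + 2*I*k*sqrt(2) (M(O, k) = -4 + ((sqrt(2)*sqrt(-4))*k - 4) = -4 + ((sqrt(2)*(2*I))*k - 4) = -4 + ((2*I*sqrt(2))*k - 4) = -4 + (2*I*k*sqrt(2) - 4) = -4 + (-4 + 2*I*k*sqrt(2)) = -8 + 2*I*k*sqrt(2))
A(V) = -8 - 2*V + 12*I*sqrt(2) (A(V) = -2*V + (-8 + 2*I*6*sqrt(2)) = -2*V + (-8 + 12*I*sqrt(2)) = -8 - 2*V + 12*I*sqrt(2))
90*A(3) - 114 = 90*(-8 - 2*3 + 12*I*sqrt(2)) - 114 = 90*(-8 - 6 + 12*I*sqrt(2)) - 114 = 90*(-14 + 12*I*sqrt(2)) - 114 = (-1260 + 1080*I*sqrt(2)) - 114 = -1374 + 1080*I*sqrt(2)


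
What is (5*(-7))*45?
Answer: -1575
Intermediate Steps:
(5*(-7))*45 = -35*45 = -1575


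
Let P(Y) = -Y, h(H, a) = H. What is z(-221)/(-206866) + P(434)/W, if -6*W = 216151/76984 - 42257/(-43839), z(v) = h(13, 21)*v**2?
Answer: 1809906787465500523/2633188331257682 ≈ 687.34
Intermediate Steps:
z(v) = 13*v**2
W = -12728956577/20249409456 (W = -(216151/76984 - 42257/(-43839))/6 = -(216151*(1/76984) - 42257*(-1/43839))/6 = -(216151/76984 + 42257/43839)/6 = -1/6*12728956577/3374901576 = -12728956577/20249409456 ≈ -0.62861)
z(-221)/(-206866) + P(434)/W = (13*(-221)**2)/(-206866) + (-1*434)/(-12728956577/20249409456) = (13*48841)*(-1/206866) - 434*(-20249409456/12728956577) = 634933*(-1/206866) + 8788243703904/12728956577 = -634933/206866 + 8788243703904/12728956577 = 1809906787465500523/2633188331257682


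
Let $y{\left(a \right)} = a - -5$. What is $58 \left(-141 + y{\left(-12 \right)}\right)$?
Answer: $-8584$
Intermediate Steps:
$y{\left(a \right)} = 5 + a$ ($y{\left(a \right)} = a + 5 = 5 + a$)
$58 \left(-141 + y{\left(-12 \right)}\right) = 58 \left(-141 + \left(5 - 12\right)\right) = 58 \left(-141 - 7\right) = 58 \left(-148\right) = -8584$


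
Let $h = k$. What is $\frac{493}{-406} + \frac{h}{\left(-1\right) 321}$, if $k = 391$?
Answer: $- \frac{10931}{4494} \approx -2.4324$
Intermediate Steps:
$h = 391$
$\frac{493}{-406} + \frac{h}{\left(-1\right) 321} = \frac{493}{-406} + \frac{391}{\left(-1\right) 321} = 493 \left(- \frac{1}{406}\right) + \frac{391}{-321} = - \frac{17}{14} + 391 \left(- \frac{1}{321}\right) = - \frac{17}{14} - \frac{391}{321} = - \frac{10931}{4494}$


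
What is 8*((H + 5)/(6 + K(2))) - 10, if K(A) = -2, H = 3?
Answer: 6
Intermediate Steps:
8*((H + 5)/(6 + K(2))) - 10 = 8*((3 + 5)/(6 - 2)) - 10 = 8*(8/4) - 10 = 8*(8*(¼)) - 10 = 8*2 - 10 = 16 - 10 = 6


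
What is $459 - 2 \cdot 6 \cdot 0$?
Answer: $459$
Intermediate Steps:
$459 - 2 \cdot 6 \cdot 0 = 459 - 12 \cdot 0 = 459 - 0 = 459 + 0 = 459$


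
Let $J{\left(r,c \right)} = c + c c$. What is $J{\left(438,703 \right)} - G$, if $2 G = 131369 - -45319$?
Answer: $406568$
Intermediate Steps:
$J{\left(r,c \right)} = c + c^{2}$
$G = 88344$ ($G = \frac{131369 - -45319}{2} = \frac{131369 + 45319}{2} = \frac{1}{2} \cdot 176688 = 88344$)
$J{\left(438,703 \right)} - G = 703 \left(1 + 703\right) - 88344 = 703 \cdot 704 - 88344 = 494912 - 88344 = 406568$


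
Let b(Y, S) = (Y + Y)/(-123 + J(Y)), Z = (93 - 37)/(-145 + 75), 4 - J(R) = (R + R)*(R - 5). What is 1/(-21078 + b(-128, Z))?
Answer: -34167/720171770 ≈ -4.7443e-5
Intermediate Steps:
J(R) = 4 - 2*R*(-5 + R) (J(R) = 4 - (R + R)*(R - 5) = 4 - 2*R*(-5 + R))
Z = -⅘ (Z = 56/(-70) = 56*(-1/70) = -⅘ ≈ -0.80000)
b(Y, S) = 2*Y/(-119 - 2*Y² + 10*Y) (b(Y, S) = (Y + Y)/(-123 + (4 - 2*Y² + 10*Y)) = (2*Y)/(-119 - 2*Y² + 10*Y) = 2*Y/(-119 - 2*Y² + 10*Y))
1/(-21078 + b(-128, Z)) = 1/(-21078 - 2*(-128)/(119 - 10*(-128) + 2*(-128)²)) = 1/(-21078 - 2*(-128)/(119 + 1280 + 2*16384)) = 1/(-21078 - 2*(-128)/(119 + 1280 + 32768)) = 1/(-21078 - 2*(-128)/34167) = 1/(-21078 - 2*(-128)*1/34167) = 1/(-21078 + 256/34167) = 1/(-720171770/34167) = -34167/720171770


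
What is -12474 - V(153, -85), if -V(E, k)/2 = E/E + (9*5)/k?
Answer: -212042/17 ≈ -12473.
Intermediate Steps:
V(E, k) = -2 - 90/k (V(E, k) = -2*(E/E + (9*5)/k) = -2*(1 + 45/k) = -2 - 90/k)
-12474 - V(153, -85) = -12474 - (-2 - 90/(-85)) = -12474 - (-2 - 90*(-1/85)) = -12474 - (-2 + 18/17) = -12474 - 1*(-16/17) = -12474 + 16/17 = -212042/17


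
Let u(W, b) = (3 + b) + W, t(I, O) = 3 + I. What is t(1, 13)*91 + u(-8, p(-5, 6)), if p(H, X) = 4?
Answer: 363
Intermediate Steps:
u(W, b) = 3 + W + b
t(1, 13)*91 + u(-8, p(-5, 6)) = (3 + 1)*91 + (3 - 8 + 4) = 4*91 - 1 = 364 - 1 = 363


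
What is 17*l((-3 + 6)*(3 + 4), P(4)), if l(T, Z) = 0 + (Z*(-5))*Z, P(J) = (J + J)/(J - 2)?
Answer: -1360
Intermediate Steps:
P(J) = 2*J/(-2 + J) (P(J) = (2*J)/(-2 + J) = 2*J/(-2 + J))
l(T, Z) = -5*Z**2 (l(T, Z) = 0 + (-5*Z)*Z = 0 - 5*Z**2 = -5*Z**2)
17*l((-3 + 6)*(3 + 4), P(4)) = 17*(-5*64/(-2 + 4)**2) = 17*(-5*(2*4/2)**2) = 17*(-5*(2*4*(1/2))**2) = 17*(-5*4**2) = 17*(-5*16) = 17*(-80) = -1360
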